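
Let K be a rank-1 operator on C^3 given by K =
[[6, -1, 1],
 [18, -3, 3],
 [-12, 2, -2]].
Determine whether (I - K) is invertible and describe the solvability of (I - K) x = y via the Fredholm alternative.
(I - K) is singular (det(I - K) = 0, i.e. 1 ∈ sigma(K)). (I - K) x = y is solvable iff y ⊥ ker((I - K)^*) = span{(6, -1, 1)}, i.e. iff 6y_1 - y_2 + y_3 = 0. When solvable, the solutions are x = y + c·(1, 3, -2), c arbitrary (ker(I - K) = span{(1, 3, -2)}, dimension 1).

K has rank 1, so it is an outer product K = u v^T: every row of K is a multiple of one row vector. Reading off the entries, u = (1, 3, -2) and v = (6, -1, 1) (row i of K equals u_i·v^T). A rank-one matrix u v^T satisfies K u = u (v·u) and kills the (2)-dimensional subspace v^⊥, so its characteristic polynomial is lambda^2 (lambda - v·u) with v·u = tr K = 1. Hence the eigenvalues of I - K are 1 (multiplicity 2) and 1 - (1) = 0, so det(I - K) = 0. (Direct check: I - K =
[[-5, 1, -1],
 [-18, 4, -3],
 [12, -2, 3]]
has determinant 0.) So 1 is an eigenvalue of K and (I - K) is not invertible. The finite-dimensional Fredholm alternative says: either (I - K) is invertible, or ker(I - K) ≠ {0} and then range(I - K) = ker((I - K)^*)^⊥, with dim ker(I - K) = dim ker((I - K)^*). We are in the second case, so we need both kernels. Kernel of I - K: (I - K) u = u - u (v·u) = u - u = 0, so ker(I - K) = span{u} = span{(1, 3, -2)} (it is exactly 1-dimensional because rank(I - K) = 2). Kernel of the adjoint: K is real, so (I - K)^* = I - K^T = I - v u^T, and (I - v u^T) v = v - v (u·v) = 0; hence ker((I - K)^*) = span{v} = span{(6, -1, 1)}. Therefore (I - K) x = y is solvable iff <y, v> = 0, i.e. iff 6y_1 - y_2 + y_3 = 0. When this holds, K y = u (v·y) = 0, so (I - K) y = y and x = y is a particular solution; the full solution set is the line x = y + c·u = y + c·(1, 3, -2), c ∈ C.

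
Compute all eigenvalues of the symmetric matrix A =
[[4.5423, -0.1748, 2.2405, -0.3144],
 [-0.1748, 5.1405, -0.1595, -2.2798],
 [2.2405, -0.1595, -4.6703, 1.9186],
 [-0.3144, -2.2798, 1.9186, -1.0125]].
sigma(A) ≈ {-6, -1, 5, 6}

A is real symmetric, so its spectrum consists of real eigenvalues. Expanding the characteristic polynomial of the displayed matrix gives
  det(λ I - A) = p(λ) = λ^4 + (-4)λ^3 + (-41)λ^2 + (144)λ + (180.0065).
Solving p(λ) = 0 yields eigenvalues ≈ -6, -1, 5, 6. (A is shown rounded to 4 decimals, so these recover the underlying integer eigenvalues to within that precision.)
Verification: the trace of A = 4 equals the sum of eigenvalues 4, and det(A) ≈ 180.0065 matches the eigenvalue product 180.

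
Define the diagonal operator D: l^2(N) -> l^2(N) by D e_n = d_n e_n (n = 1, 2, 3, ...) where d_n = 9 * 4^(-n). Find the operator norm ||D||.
||D|| = 9/4 (attained at n = 1)

For D diagonal, ||D|| = sup_n |d_n|. The sequence d_n = 9 * 4^(-n) is positive and strictly decreasing (ratio 4^(-1) < 1), so the supremum is d_1 = 9/4. Hence ||D|| = 9/4.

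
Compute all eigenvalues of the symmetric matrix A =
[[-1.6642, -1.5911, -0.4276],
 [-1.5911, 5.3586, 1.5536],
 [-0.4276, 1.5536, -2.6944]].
sigma(A) ≈ {-3, -2, 6}

A is real symmetric, so its spectrum consists of real eigenvalues. Expanding the characteristic polynomial of the displayed matrix gives
  det(λ I - A) = p(λ) = λ^3 + (-1)λ^2 + (-24)λ + (-36).
Solving p(λ) = 0 yields eigenvalues ≈ -3, -2, 6. (A is shown rounded to 4 decimals, so these recover the underlying integer eigenvalues to within that precision.)
Verification: the trace of A = 1 equals the sum of eigenvalues 1, and det(A) ≈ 36.0003 matches the eigenvalue product 36.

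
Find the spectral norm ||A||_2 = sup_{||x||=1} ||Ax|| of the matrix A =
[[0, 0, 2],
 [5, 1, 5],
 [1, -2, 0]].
||A||_2 ≈ 7.2951 (= sqrt(largest eigenvalue of A^T A))

||A||_2 = sigma_max(A) = sqrt(lambda_max(A^T A)). Form the symmetric matrix M = A^T A =
[[26, 3, 25],
 [3, 5, 5],
 [25, 5, 29]].
Its characteristic polynomial (trace, sum of principal 2x2 minors, determinant of M give the coefficients) is
  p(λ) = det(λ I - M) = λ^3 - 60λ^2 + 370λ - 484.
No integer candidate from the rational root theorem (±divisors of 484) is a root, so the roots are irrational. The cubic discriminant is Δ = 59133488 > 0, so there are three distinct real roots. p(1) = -173 and p(2) = 24 have opposite signs, so a root lies in (1, 2); Newton's method refines it to λ ≈ 1.8407. p(4) = 100 and p(5) = -9 have opposite signs, so a root lies in (4, 5); Newton's method refines it to λ ≈ 4.9409. p(53) = -537 and p(54) = 2000 have opposite signs, so a root lies in (53, 54); Newton's method refines it to λ ≈ 53.2184. Check (Vieta): the three roots sum to 60, matching tr M = 60.
So the eigenvalues of A^T A are ≈ 1.8407, 4.9409, 53.2184 (all ≥ 0, as they must be for A^T A). The largest is λ_max ≈ 53.2184, hence ||A||_2 = sqrt(λ_max) ≈ 7.2951.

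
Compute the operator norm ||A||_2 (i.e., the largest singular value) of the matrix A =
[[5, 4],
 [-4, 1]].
||A||_2 = 7 (= sqrt(largest eigenvalue of A^T A))

||A||_2 = sigma_max(A) = sqrt(lambda_max(A^T A)). Form the symmetric matrix M = A^T A =
[[41, 16],
 [16, 17]].
Its characteristic polynomial (trace, determinant of M give the coefficients) is
  p(λ) = det(λ I - M) = λ^2 - 58λ + 441.
For λ^2 - 58λ + 441 the discriminant is 1600. It is a perfect square (40^2), so the roots are rational: λ = (58 ± 40)/2 = 49, 9.
So the eigenvalues of A^T A are ≈ 9, 49 (all ≥ 0, as they must be for A^T A). The largest is λ_max = 49, hence ||A||_2 = sqrt(λ_max) = 7.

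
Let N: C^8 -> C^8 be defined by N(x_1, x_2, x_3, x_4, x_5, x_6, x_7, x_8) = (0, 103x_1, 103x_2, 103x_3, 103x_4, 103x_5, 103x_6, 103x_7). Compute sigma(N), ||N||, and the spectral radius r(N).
sigma(N) = {0}; ||N|| = 103; r(N) = 0. (N is nilpotent with N^8 = 0.)

On C^8, N is a strictly lower-triangular matrix with 103 on the subdiagonal and zeros elsewhere, so its characteristic polynomial is lambda^8 and every eigenvalue is 0: sigma(N) = {0}. For the operator norm, N e_i = 103e_{i+1} for i = 1, ..., 7 and N e_8 = 0, so the singular values of N are 103 (with multiplicity 7) and 0; hence ||N|| = 103. The spectral radius r(N) = max|lambda| = 0. Note ||N|| > r(N) — characteristic of non-normal nilpotent operators. Indeed N^8 = 0.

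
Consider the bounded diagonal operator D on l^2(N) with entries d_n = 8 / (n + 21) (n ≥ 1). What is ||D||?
||D|| = 4/11 (attained at n = 1)

For D diagonal, ||D|| = sup_n |d_n| = sup_n 8/(n + 21). This is positive and strictly decreasing in n, so the supremum is attained at n = 1: d_1 = 8/(1 + 21) = 4/11. Hence ||D|| = 4/11.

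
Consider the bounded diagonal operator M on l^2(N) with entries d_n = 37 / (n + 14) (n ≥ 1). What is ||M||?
||M|| = 37/15 (attained at n = 1)

For M diagonal, ||M|| = sup_n |d_n| = sup_n 37/(n + 14). This is positive and strictly decreasing in n, so the supremum is attained at n = 1: d_1 = 37/(1 + 14) = 37/15. Hence ||M|| = 37/15.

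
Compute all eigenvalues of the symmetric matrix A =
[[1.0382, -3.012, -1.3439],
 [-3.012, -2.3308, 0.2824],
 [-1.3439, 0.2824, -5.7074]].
sigma(A) ≈ {-6, -4, 3}

A is real symmetric, so its spectrum consists of real eigenvalues. Expanding the characteristic polynomial of the displayed matrix gives
  det(λ I - A) = p(λ) = λ^3 + (7)λ^2 + (-6)λ + (-72.0023).
Solving p(λ) = 0 yields eigenvalues ≈ -6, -4, 3. (A is shown rounded to 4 decimals, so these recover the underlying integer eigenvalues to within that precision.)
Verification: the trace of A = -7 equals the sum of eigenvalues -7, and det(A) ≈ 72.0023 matches the eigenvalue product 72.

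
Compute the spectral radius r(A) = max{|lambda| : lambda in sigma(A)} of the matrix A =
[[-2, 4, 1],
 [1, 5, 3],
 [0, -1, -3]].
r(A) ≈ 5.1735

The eigenvalues of A are the roots of its characteristic polynomial. With M = A (coefficients from the trace, the sum of principal 2x2 minors, and det A):
  p(λ) = det(λ I - M) = λ^3 - 20λ - 35.
No integer candidate from the rational root theorem (±divisors of 35) is a root, so the roots are irrational. The cubic discriminant is Δ = -1075 < 0, so there is one real root and a complex-conjugate pair. p(5) = -10 and p(6) = 61 have opposite signs, so a root lies in (5, 6); Newton's method refines it to λ ≈ 5.1735. Dividing out (λ - (5.1735)) leaves approximately λ^2 + 5.1735λ + 6.7652. For λ^2 + 5.1735λ + 6.7652 the discriminant is -0.2957. It is negative, so the remaining roots are the complex-conjugate pair λ ≈ -2.5868 ± 0.2719i. Their product equals the constant term, so |λ|^2 ≈ 6.7652 and |λ| ≈ 2.601.
Thus the eigenvalues (to 4 decimals) are 5.1735 (modulus 5.1735); -2.5868 ± 0.2719i (modulus 2.601). The spectral radius is the largest modulus: r(A) ≈ 5.1735. (Cross-check: r(A) ≤ ||A||_2 ≈ 7.4436; equality holds whenever A is normal, though it can also hold for some non-normal A.)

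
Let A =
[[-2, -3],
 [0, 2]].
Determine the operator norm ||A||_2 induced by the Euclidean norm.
||A||_2 = 4 (= sqrt(largest eigenvalue of A^T A))

||A||_2 = sigma_max(A) = sqrt(lambda_max(A^T A)). Form the symmetric matrix M = A^T A =
[[4, 6],
 [6, 13]].
Its characteristic polynomial (trace, determinant of M give the coefficients) is
  p(λ) = det(λ I - M) = λ^2 - 17λ + 16.
For λ^2 - 17λ + 16 the discriminant is 225. It is a perfect square (15^2), so the roots are rational: λ = (17 ± 15)/2 = 16, 1.
So the eigenvalues of A^T A are ≈ 1, 16 (all ≥ 0, as they must be for A^T A). The largest is λ_max = 16, hence ||A||_2 = sqrt(λ_max) = 4.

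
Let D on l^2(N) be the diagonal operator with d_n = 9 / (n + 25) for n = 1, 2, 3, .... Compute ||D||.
||D|| = 9/26 (attained at n = 1)

For D diagonal, ||D|| = sup_n |d_n| = sup_n 9/(n + 25). This is positive and strictly decreasing in n, so the supremum is attained at n = 1: d_1 = 9/(1 + 25) = 9/26. Hence ||D|| = 9/26.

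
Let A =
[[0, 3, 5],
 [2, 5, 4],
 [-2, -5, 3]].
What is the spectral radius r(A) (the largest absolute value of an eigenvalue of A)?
r(A) ≈ 6.8524

The eigenvalues of A are the roots of its characteristic polynomial. With M = A (coefficients from the trace, the sum of principal 2x2 minors, and det A):
  p(λ) = det(λ I - M) = λ^3 - 8λ^2 + 39λ + 42.
No integer candidate from the rational root theorem (±divisors of 42) is a root, so the roots are irrational. The cubic discriminant is Δ = -337416 < 0, so there is one real root and a complex-conjugate pair. p(-1) = -6 and p(0) = 42 have opposite signs, so a root lies in (-1, 0); Newton's method refines it to λ ≈ -0.8945. Dividing out (λ - (-0.8945)) leaves approximately λ^2 - 8.8945λ + 46.9557. For λ^2 - 8.8945λ + 46.9557 the discriminant is -108.7115. It is negative, so the remaining roots are the complex-conjugate pair λ ≈ 4.4472 ± 5.2132i. Their product equals the constant term, so |λ|^2 ≈ 46.9557 and |λ| ≈ 6.8524.
Thus the eigenvalues (to 4 decimals) are -0.8945 (modulus 0.8945); 4.4472 ± 5.2132i (modulus 6.8524). The spectral radius is the largest modulus: r(A) ≈ 6.8524. (Cross-check: r(A) ≤ ||A||_2 ≈ 8.8968; equality holds whenever A is normal, though it can also hold for some non-normal A.)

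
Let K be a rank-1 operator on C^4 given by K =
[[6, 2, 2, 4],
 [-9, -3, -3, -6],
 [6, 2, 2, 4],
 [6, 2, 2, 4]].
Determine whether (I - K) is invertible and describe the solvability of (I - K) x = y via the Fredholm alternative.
(I - K) is invertible (det(I - K) = -8 ≠ 0), so for every y in C^4 the equation (I - K) x = y has a unique solution.

K has rank 1, so it is an outer product K = u v^T: every row of K is a multiple of one row vector. Reading off the entries, u = (2, -3, 2, 2) and v = (3, 1, 1, 2) (row i of K equals u_i·v^T). A rank-one matrix u v^T satisfies K u = u (v·u) and kills the (3)-dimensional subspace v^⊥, so its characteristic polynomial is lambda^3 (lambda - v·u) with v·u = tr K = 9. Hence the eigenvalues of I - K are 1 (multiplicity 3) and 1 - (9) = -8, so det(I - K) = -8. (Direct check: I - K =
[[-5, -2, -2, -4],
 [9, 4, 3, 6],
 [-6, -2, -1, -4],
 [-6, -2, -2, -3]]
has determinant -8.) The finite-dimensional Fredholm alternative says: either (I - K) is invertible, or ker(I - K) ≠ {0} and then range(I - K) = ker((I - K)^*)^⊥, with dim ker(I - K) = dim ker((I - K)^*). Since det(I - K) ≠ 0, 1 is not an eigenvalue of K and ker(I - K) = {0}, so we are in the first case: for every y there is a unique x = (I - K)^(-1) y. Explicitly, by the Sherman–Morrison formula, (I - u v^T)^(-1) = I + u v^T/(1 - v·u), i.e. (I - K)^(-1) = I + K/(-8).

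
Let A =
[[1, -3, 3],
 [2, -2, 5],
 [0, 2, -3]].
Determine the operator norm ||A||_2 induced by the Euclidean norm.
||A||_2 ≈ 7.8736 (= sqrt(largest eigenvalue of A^T A))

||A||_2 = sigma_max(A) = sqrt(lambda_max(A^T A)). Form the symmetric matrix M = A^T A =
[[5, -7, 13],
 [-7, 17, -25],
 [13, -25, 43]].
Its characteristic polynomial (trace, sum of principal 2x2 minors, determinant of M give the coefficients) is
  p(λ) = det(λ I - M) = λ^3 - 65λ^2 + 188λ - 100.
No integer candidate from the rational root theorem (±divisors of 100) is a root, so the roots are irrational. The cubic discriminant is Δ = 34625712 > 0, so there are three distinct real roots. p(0) = -100 and p(1) = 24 have opposite signs, so a root lies in (0, 1); Newton's method refines it to λ ≈ 0.6991. p(2) = 24 and p(3) = -94 have opposite signs, so a root lies in (2, 3); Newton's method refines it to λ ≈ 2.3075. p(61) = -3516 and p(62) = 24 have opposite signs, so a root lies in (61, 62); Newton's method refines it to λ ≈ 61.9934. Check (Vieta): the three roots sum to 65, matching tr M = 65.
So the eigenvalues of A^T A are ≈ 0.6991, 2.3075, 61.9934 (all ≥ 0, as they must be for A^T A). The largest is λ_max ≈ 61.9934, hence ||A||_2 = sqrt(λ_max) ≈ 7.8736.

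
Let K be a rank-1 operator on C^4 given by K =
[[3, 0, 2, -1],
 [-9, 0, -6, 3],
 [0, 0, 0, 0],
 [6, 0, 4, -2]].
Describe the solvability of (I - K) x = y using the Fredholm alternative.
(I - K) is singular (det(I - K) = 0, i.e. 1 ∈ sigma(K)). (I - K) x = y is solvable iff y ⊥ ker((I - K)^*) = span{(3, 0, 2, -1)}, i.e. iff 3y_1 + 2y_3 - y_4 = 0. When solvable, the solutions are x = y + c·(1, -3, 0, 2), c arbitrary (ker(I - K) = span{(1, -3, 0, 2)}, dimension 1).

K has rank 1, so it is an outer product K = u v^T: every row of K is a multiple of one row vector. Reading off the entries, u = (1, -3, 0, 2) and v = (3, 0, 2, -1) (row i of K equals u_i·v^T). A rank-one matrix u v^T satisfies K u = u (v·u) and kills the (3)-dimensional subspace v^⊥, so its characteristic polynomial is lambda^3 (lambda - v·u) with v·u = tr K = 1. Hence the eigenvalues of I - K are 1 (multiplicity 3) and 1 - (1) = 0, so det(I - K) = 0. (Direct check: I - K =
[[-2, 0, -2, 1],
 [9, 1, 6, -3],
 [0, 0, 1, 0],
 [-6, 0, -4, 3]]
has determinant 0.) So 1 is an eigenvalue of K and (I - K) is not invertible. The finite-dimensional Fredholm alternative says: either (I - K) is invertible, or ker(I - K) ≠ {0} and then range(I - K) = ker((I - K)^*)^⊥, with dim ker(I - K) = dim ker((I - K)^*). We are in the second case, so we need both kernels. Kernel of I - K: (I - K) u = u - u (v·u) = u - u = 0, so ker(I - K) = span{u} = span{(1, -3, 0, 2)} (it is exactly 1-dimensional because rank(I - K) = 3). Kernel of the adjoint: K is real, so (I - K)^* = I - K^T = I - v u^T, and (I - v u^T) v = v - v (u·v) = 0; hence ker((I - K)^*) = span{v} = span{(3, 0, 2, -1)}. Therefore (I - K) x = y is solvable iff <y, v> = 0, i.e. iff 3y_1 + 2y_3 - y_4 = 0. When this holds, K y = u (v·y) = 0, so (I - K) y = y and x = y is a particular solution; the full solution set is the line x = y + c·u = y + c·(1, -3, 0, 2), c ∈ C.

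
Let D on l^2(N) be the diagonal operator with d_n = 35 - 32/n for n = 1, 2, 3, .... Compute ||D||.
||D|| = 35

For a diagonal operator on l^2 with entries d_n, ||D|| = sup_n |d_n|. Here d_1 = 3, d_2 = 19, ..., and d_n = 35 - 32/n increases monotonically toward 35. All terms lie in [3, 35), so |d_n| = d_n and the supremum is the limit 35, which is not attained by any individual d_n. Hence ||D|| = 35.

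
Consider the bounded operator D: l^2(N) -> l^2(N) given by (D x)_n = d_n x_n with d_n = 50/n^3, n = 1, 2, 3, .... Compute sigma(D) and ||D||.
sigma(D) = {50/n^3 : n ≥ 1} ∪ {0}; ||D|| = 50

A bounded diagonal operator on l^2 with diagonal entries d_n has spectrum equal to the closure of {d_n : n ≥ 1}: every d_n is an eigenvalue (with eigenvector e_n), so {d_n} ⊂ sigma(D); the spectrum is closed, so its closure is too; and for lambda not in the closure, (D - lambda I) has bounded inverse (the diagonal entries 1/(d_n - lambda) are bounded). For our sequence d_n = 50/n^3, n = 1, 2, 3, ...:
  - {d_n} = {50/n^3 : n ≥ 1}; the only limit point is 0
  - closure = {50/n^3 : n ≥ 1} ∪ {0}
For the norm: a diagonal operator has ||D|| = sup_n |d_n|. Here d_n = 50/n^3 is positive and decreasing, so sup_n |d_n| = d_1 = 50. So ||D|| = 50.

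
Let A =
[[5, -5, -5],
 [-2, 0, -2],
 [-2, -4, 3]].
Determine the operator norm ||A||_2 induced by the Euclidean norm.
||A||_2 ≈ 8.6913 (= sqrt(largest eigenvalue of A^T A))

||A||_2 = sigma_max(A) = sqrt(lambda_max(A^T A)). Form the symmetric matrix M = A^T A =
[[33, -17, -27],
 [-17, 41, 13],
 [-27, 13, 38]].
Its characteristic polynomial (trace, sum of principal 2x2 minors, determinant of M give the coefficients) is
  p(λ) = det(λ I - M) = λ^3 - 112λ^2 + 2978λ - 16900.
No integer candidate from the rational root theorem (±divisors of 16900) is a root, so the roots are irrational. The cubic discriminant is Δ = 4381930288 > 0, so there are three distinct real roots. p(7) = -1199 and p(8) = 268 have opposite signs, so a root lies in (7, 8); Newton's method refines it to λ ≈ 7.8079. p(28) = 628 and p(29) = -341 have opposite signs, so a root lies in (28, 29); Newton's method refines it to λ ≈ 28.6542. p(75) = -1675 and p(76) = 1492 have opposite signs, so a root lies in (75, 76); Newton's method refines it to λ ≈ 75.5379. Check (Vieta): the three roots sum to 112, matching tr M = 112.
So the eigenvalues of A^T A are ≈ 7.8079, 28.6542, 75.5379 (all ≥ 0, as they must be for A^T A). The largest is λ_max ≈ 75.5379, hence ||A||_2 = sqrt(λ_max) ≈ 8.6913.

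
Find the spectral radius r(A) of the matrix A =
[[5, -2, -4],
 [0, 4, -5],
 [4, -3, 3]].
r(A) ≈ 6.924

The eigenvalues of A are the roots of its characteristic polynomial. With M = A (coefficients from the trace, the sum of principal 2x2 minors, and det A):
  p(λ) = det(λ I - M) = λ^3 - 12λ^2 + 48λ - 89.
No integer candidate from the rational root theorem (±divisors of 89) is a root, so the roots are irrational. The cubic discriminant is Δ = -16875 < 0, so there is one real root and a complex-conjugate pair. p(6) = -17 and p(7) = 2 have opposite signs, so a root lies in (6, 7); Newton's method refines it to λ ≈ 6.924. Dividing out (λ - (6.924)) leaves approximately λ^2 - 5.076λ + 12.8538. For λ^2 - 5.076λ + 12.8538 the discriminant is -25.6496. It is negative, so the remaining roots are the complex-conjugate pair λ ≈ 2.538 ± 2.5323i. Their product equals the constant term, so |λ|^2 ≈ 12.8538 and |λ| ≈ 3.5852.
Thus the eigenvalues (to 4 decimals) are 6.924 (modulus 6.924); 2.538 ± 2.5323i (modulus 3.5852). The spectral radius is the largest modulus: r(A) ≈ 6.924. (Cross-check: r(A) ≤ ||A||_2 ≈ 8.0455; equality holds whenever A is normal, though it can also hold for some non-normal A.)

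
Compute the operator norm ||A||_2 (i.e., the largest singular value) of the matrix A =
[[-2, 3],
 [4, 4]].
||A||_2 = sqrt((45 + sqrt(425))/2) ≈ 5.7278 (= sqrt(largest eigenvalue of A^T A))

||A||_2 = sigma_max(A) = sqrt(lambda_max(A^T A)). Form the symmetric matrix M = A^T A =
[[20, 10],
 [10, 25]].
Its characteristic polynomial (trace, determinant of M give the coefficients) is
  p(λ) = det(λ I - M) = λ^2 - 45λ + 400.
For λ^2 - 45λ + 400 the discriminant is 425. It is nonnegative but not a perfect square, so the roots are real and irrational: λ = (45 ± sqrt(425))/2 ≈ 32.8078, 12.1922.
So the eigenvalues of A^T A are ≈ 12.1922, 32.8078 (all ≥ 0, as they must be for A^T A). The largest is λ_max = (45 + sqrt(425))/2 ≈ 32.8078, hence ||A||_2 = sqrt(λ_max) = sqrt((45 + sqrt(425))/2) ≈ 5.7278.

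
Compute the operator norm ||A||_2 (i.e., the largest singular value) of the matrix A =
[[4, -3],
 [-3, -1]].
||A||_2 = sqrt((35 + sqrt(549))/2) ≈ 5.4051 (= sqrt(largest eigenvalue of A^T A))

||A||_2 = sigma_max(A) = sqrt(lambda_max(A^T A)). Form the symmetric matrix M = A^T A =
[[25, -9],
 [-9, 10]].
Its characteristic polynomial (trace, determinant of M give the coefficients) is
  p(λ) = det(λ I - M) = λ^2 - 35λ + 169.
For λ^2 - 35λ + 169 the discriminant is 549. It is nonnegative but not a perfect square, so the roots are real and irrational: λ = (35 ± sqrt(549))/2 ≈ 29.2154, 5.7846.
So the eigenvalues of A^T A are ≈ 5.7846, 29.2154 (all ≥ 0, as they must be for A^T A). The largest is λ_max = (35 + sqrt(549))/2 ≈ 29.2154, hence ||A||_2 = sqrt(λ_max) = sqrt((35 + sqrt(549))/2) ≈ 5.4051.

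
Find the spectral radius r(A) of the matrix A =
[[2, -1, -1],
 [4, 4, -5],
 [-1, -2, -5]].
r(A) ≈ 6.0327

The eigenvalues of A are the roots of its characteristic polynomial. With M = A (coefficients from the trace, the sum of principal 2x2 minors, and det A):
  p(λ) = det(λ I - M) = λ^3 - λ^2 - 29λ + 81.
No integer candidate from the rational root theorem (±divisors of 81) is a root, so the roots are irrational. The cubic discriminant is Δ = -36144 < 0, so there is one real root and a complex-conjugate pair. p(-7) = -108 and p(-6) = 3 have opposite signs, so a root lies in (-7, -6); Newton's method refines it to λ ≈ -6.0327. Dividing out (λ - (-6.0327)) leaves approximately λ^2 - 7.0327λ + 13.4267. For λ^2 - 7.0327λ + 13.4267 the discriminant is -4.2474. It is negative, so the remaining roots are the complex-conjugate pair λ ≈ 3.5164 ± 1.0305i. Their product equals the constant term, so |λ|^2 ≈ 13.4267 and |λ| ≈ 3.6643.
Thus the eigenvalues (to 4 decimals) are -6.0327 (modulus 6.0327); 3.5164 ± 1.0305i (modulus 3.6643). The spectral radius is the largest modulus: r(A) ≈ 6.0327. (Cross-check: r(A) ≤ ||A||_2 ≈ 8.0026; equality holds whenever A is normal, though it can also hold for some non-normal A.)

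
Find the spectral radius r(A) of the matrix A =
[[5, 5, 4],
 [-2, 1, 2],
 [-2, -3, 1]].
r(A) ≈ 4.901

The eigenvalues of A are the roots of its characteristic polynomial. With M = A (coefficients from the trace, the sum of principal 2x2 minors, and det A):
  p(λ) = det(λ I - M) = λ^3 - 7λ^2 + 35λ - 57.
No integer candidate from the rational root theorem (±divisors of 57) is a root, so the roots are irrational. The cubic discriminant is Δ = -26032 < 0, so there is one real root and a complex-conjugate pair. p(2) = -7 and p(3) = 12 have opposite signs, so a root lies in (2, 3); Newton's method refines it to λ ≈ 2.373. Dividing out (λ - (2.373)) leaves approximately λ^2 - 4.627λ + 24.0201. For λ^2 - 4.627λ + 24.0201 the discriminant is -74.6714. It is negative, so the remaining roots are the complex-conjugate pair λ ≈ 2.3135 ± 4.3206i. Their product equals the constant term, so |λ|^2 ≈ 24.0201 and |λ| ≈ 4.901.
Thus the eigenvalues (to 4 decimals) are 2.373 (modulus 2.373); 2.3135 ± 4.3206i (modulus 4.901). The spectral radius is the largest modulus: r(A) ≈ 4.901. (Cross-check: r(A) ≤ ||A||_2 ≈ 8.5717; equality holds whenever A is normal, though it can also hold for some non-normal A.)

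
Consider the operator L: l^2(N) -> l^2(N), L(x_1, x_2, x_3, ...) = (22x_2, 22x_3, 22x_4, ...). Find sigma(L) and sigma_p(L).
sigma(L) = closed disk {z in C : |z| ≤ 22}; sigma_p(L) = open disk {z in C : |z| < 22}

Note L = 22·V where V is the unit left shift (V x)_k = x_{k+1}; so sigma(L) = 22·sigma(V) and ||L|| = 22||V||. ||L x||^2 = 484sum_{k≥2} |x_k|^2 ≤ 484||x||^2, with equality on {x : x_1 = 0}, so ||L|| = 22. For any lambda with |lambda| < 22, set r = lambda/22 (|r| < 1); the vector x = (1, r, r^2, ...) is in l^2 and satisfies L x = 22(r, r^2, ...) = lambda x, so lambda is an eigenvalue. On the boundary |lambda| = 22 the geometric series diverges, so no l^2 eigenvector exists, but these lambda lie in the approximate point spectrum. Hence sigma(L) is the closed disk of radius 22 and sigma_p(L) is the open disk.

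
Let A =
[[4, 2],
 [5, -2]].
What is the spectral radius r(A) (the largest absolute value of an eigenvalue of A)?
r(A) = (2 + sqrt(76))/2 ≈ 5.3589

The eigenvalues of A are the roots of its characteristic polynomial. With M = A (coefficients from the trace and determinant):
  p(λ) = det(λ I - M) = λ^2 - 2λ - 18.
For λ^2 - 2λ - 18 the discriminant is 76. It is nonnegative but not a perfect square, so the roots are real and irrational: λ = (2 ± sqrt(76))/2 ≈ 5.3589, -3.3589.
Thus the eigenvalues (to 4 decimals) are 5.3589 (modulus 5.3589); -3.3589 (modulus 3.3589). The spectral radius is the largest modulus: r(A) = (2 + sqrt(76))/2 ≈ 5.3589. (Cross-check: r(A) ≤ ||A||_2 ≈ 6.4125; equality holds whenever A is normal, though it can also hold for some non-normal A.)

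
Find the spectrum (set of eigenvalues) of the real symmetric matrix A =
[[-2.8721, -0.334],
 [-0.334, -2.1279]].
sigma(A) ≈ {-3, -2}

A is real symmetric, so its spectrum consists of real eigenvalues. Expanding the characteristic polynomial of the displayed matrix gives
  det(λ I - A) = p(λ) = λ^2 + (5)λ + (6).
Solving p(λ) = 0 yields eigenvalues ≈ -3, -2. (A is shown rounded to 4 decimals, so these recover the underlying integer eigenvalues to within that precision.)
Verification: the trace of A = -5 equals the sum of eigenvalues -5, and det(A) ≈ 6.0000 matches the eigenvalue product 6.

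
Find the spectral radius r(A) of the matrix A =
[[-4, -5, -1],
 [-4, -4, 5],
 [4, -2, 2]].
r(A) ≈ 8.8653

The eigenvalues of A are the roots of its characteristic polynomial. With M = A (coefficients from the trace, the sum of principal 2x2 minors, and det A):
  p(λ) = det(λ I - M) = λ^3 + 6λ^2 - 6λ + 172.
No integer candidate from the rational root theorem (±divisors of 172) is a root, so the roots are irrational. The cubic discriminant is Δ = -1056672 < 0, so there is one real root and a complex-conjugate pair. p(-9) = -17 and p(-8) = 92 have opposite signs, so a root lies in (-9, -8); Newton's method refines it to λ ≈ -8.8653. Dividing out (λ - (-8.8653)) leaves approximately λ^2 - 2.8653λ + 19.4015. For λ^2 - 2.8653λ + 19.4015 the discriminant is -69.3963. It is negative, so the remaining roots are the complex-conjugate pair λ ≈ 1.4326 ± 4.1652i. Their product equals the constant term, so |λ|^2 ≈ 19.4015 and |λ| ≈ 4.4047.
Thus the eigenvalues (to 4 decimals) are -8.8653 (modulus 8.8653); 1.4326 ± 4.1652i (modulus 4.4047). The spectral radius is the largest modulus: r(A) ≈ 8.8653. (Cross-check: r(A) ≤ ||A||_2 ≈ 9.033; equality holds whenever A is normal, though it can also hold for some non-normal A.)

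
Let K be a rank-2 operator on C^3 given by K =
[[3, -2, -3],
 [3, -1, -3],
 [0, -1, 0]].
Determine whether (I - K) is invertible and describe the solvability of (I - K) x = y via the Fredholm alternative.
(I - K) is invertible (det(I - K) = -1 ≠ 0), so for every y in C^3 the equation (I - K) x = y has a unique solution.

K has rank 2 and factors as K = U V^T = u1 v1^T + u2 v2^T with u1 = (1, 1, 0), v1 = (3, 1, -3), u2 = (3, 2, 1), v2 = (0, -1, 0) (multiplying out reproduces the displayed K). The nonzero eigenvalues of U V^T coincide with those of the 2 x 2 matrix G = V^T U = [[v1·u1, v1·u2], [v2·u1, v2·u2]] = [[4, 8], [-1, -2]], and by the Sylvester determinant identity det(I_3 - U V^T) = det(I_2 - V^T U) = det([[-3, -8], [1, 3]]) = (-3)(3) - (-8)(1) = -1. (Direct check: I - K =
[[-2, 2, 3],
 [-3, 2, 3],
 [0, 1, 1]]
has determinant -1.) The finite-dimensional Fredholm alternative says: either (I - K) is invertible, or ker(I - K) ≠ {0} and then range(I - K) = ker((I - K)^*)^⊥, with dim ker(I - K) = dim ker((I - K)^*). Since det(I - K) ≠ 0, 1 is not an eigenvalue of K and ker(I - K) = {0}, so we are in the first case: for every y there is a unique x = (I - K)^(-1) y. (Explicitly, by the Woodbury identity, (I - U V^T)^(-1) = I + U (I_2 - G)^(-1) V^T.)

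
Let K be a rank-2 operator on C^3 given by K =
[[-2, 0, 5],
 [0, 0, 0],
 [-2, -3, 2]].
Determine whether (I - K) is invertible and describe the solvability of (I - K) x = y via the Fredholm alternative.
(I - K) is invertible (det(I - K) = 7 ≠ 0), so for every y in C^3 the equation (I - K) x = y has a unique solution.

K has rank 2 and factors as K = U V^T = u1 v1^T + u2 v2^T with u1 = (-1, 0, -1), v1 = (2, 2, -3), u2 = (-2, 0, 1), v2 = (0, -1, -1) (multiplying out reproduces the displayed K). The nonzero eigenvalues of U V^T coincide with those of the 2 x 2 matrix G = V^T U = [[v1·u1, v1·u2], [v2·u1, v2·u2]] = [[1, -7], [1, -1]], and by the Sylvester determinant identity det(I_3 - U V^T) = det(I_2 - V^T U) = det([[0, 7], [-1, 2]]) = (0)(2) - (7)(-1) = 7. (Direct check: I - K =
[[3, 0, -5],
 [0, 1, 0],
 [2, 3, -1]]
has determinant 7.) The finite-dimensional Fredholm alternative says: either (I - K) is invertible, or ker(I - K) ≠ {0} and then range(I - K) = ker((I - K)^*)^⊥, with dim ker(I - K) = dim ker((I - K)^*). Since det(I - K) ≠ 0, 1 is not an eigenvalue of K and ker(I - K) = {0}, so we are in the first case: for every y there is a unique x = (I - K)^(-1) y. (Explicitly, by the Woodbury identity, (I - U V^T)^(-1) = I + U (I_2 - G)^(-1) V^T.)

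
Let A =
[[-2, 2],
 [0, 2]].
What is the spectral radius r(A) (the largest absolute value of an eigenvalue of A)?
r(A) = 2

The eigenvalues of A are the roots of its characteristic polynomial. With M = A (coefficients from the trace and determinant):
  p(λ) = det(λ I - M) = λ^2 - 4.
For λ^2 - 4 the discriminant is 16. It is a perfect square (4^2), so the roots are rational: λ = (0 ± 4)/2 = 2, -2.
Thus the eigenvalues (to 4 decimals) are 2 (modulus 2); -2 (modulus 2). The spectral radius is the largest modulus: r(A) = 2. (Cross-check: r(A) ≤ ||A||_2 ≈ 3.2361; equality holds whenever A is normal, though it can also hold for some non-normal A.)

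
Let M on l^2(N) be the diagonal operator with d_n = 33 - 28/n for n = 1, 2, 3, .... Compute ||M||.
||M|| = 33

For a diagonal operator on l^2 with entries d_n, ||M|| = sup_n |d_n|. Here d_1 = 5, d_2 = 19, ..., and d_n = 33 - 28/n increases monotonically toward 33. All terms lie in [5, 33), so |d_n| = d_n and the supremum is the limit 33, which is not attained by any individual d_n. Hence ||M|| = 33.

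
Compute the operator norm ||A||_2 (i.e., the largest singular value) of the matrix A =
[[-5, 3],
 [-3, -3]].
||A||_2 = 6 (= sqrt(largest eigenvalue of A^T A))

||A||_2 = sigma_max(A) = sqrt(lambda_max(A^T A)). Form the symmetric matrix M = A^T A =
[[34, -6],
 [-6, 18]].
Its characteristic polynomial (trace, determinant of M give the coefficients) is
  p(λ) = det(λ I - M) = λ^2 - 52λ + 576.
For λ^2 - 52λ + 576 the discriminant is 400. It is a perfect square (20^2), so the roots are rational: λ = (52 ± 20)/2 = 36, 16.
So the eigenvalues of A^T A are ≈ 16, 36 (all ≥ 0, as they must be for A^T A). The largest is λ_max = 36, hence ||A||_2 = sqrt(λ_max) = 6.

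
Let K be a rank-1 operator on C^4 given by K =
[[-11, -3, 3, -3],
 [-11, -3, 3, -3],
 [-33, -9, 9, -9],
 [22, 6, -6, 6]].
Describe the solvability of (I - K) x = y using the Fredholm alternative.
(I - K) is singular (det(I - K) = 0, i.e. 1 ∈ sigma(K)). (I - K) x = y is solvable iff y ⊥ ker((I - K)^*) = span{(-11, -3, 3, -3)}, i.e. iff -11y_1 - 3y_2 + 3y_3 - 3y_4 = 0. When solvable, the solutions are x = y + c·(1, 1, 3, -2), c arbitrary (ker(I - K) = span{(1, 1, 3, -2)}, dimension 1).

K has rank 1, so it is an outer product K = u v^T: every row of K is a multiple of one row vector. Reading off the entries, u = (1, 1, 3, -2) and v = (-11, -3, 3, -3) (row i of K equals u_i·v^T). A rank-one matrix u v^T satisfies K u = u (v·u) and kills the (3)-dimensional subspace v^⊥, so its characteristic polynomial is lambda^3 (lambda - v·u) with v·u = tr K = 1. Hence the eigenvalues of I - K are 1 (multiplicity 3) and 1 - (1) = 0, so det(I - K) = 0. (Direct check: I - K =
[[12, 3, -3, 3],
 [11, 4, -3, 3],
 [33, 9, -8, 9],
 [-22, -6, 6, -5]]
has determinant 0.) So 1 is an eigenvalue of K and (I - K) is not invertible. The finite-dimensional Fredholm alternative says: either (I - K) is invertible, or ker(I - K) ≠ {0} and then range(I - K) = ker((I - K)^*)^⊥, with dim ker(I - K) = dim ker((I - K)^*). We are in the second case, so we need both kernels. Kernel of I - K: (I - K) u = u - u (v·u) = u - u = 0, so ker(I - K) = span{u} = span{(1, 1, 3, -2)} (it is exactly 1-dimensional because rank(I - K) = 3). Kernel of the adjoint: K is real, so (I - K)^* = I - K^T = I - v u^T, and (I - v u^T) v = v - v (u·v) = 0; hence ker((I - K)^*) = span{v} = span{(-11, -3, 3, -3)}. Therefore (I - K) x = y is solvable iff <y, v> = 0, i.e. iff -11y_1 - 3y_2 + 3y_3 - 3y_4 = 0. When this holds, K y = u (v·y) = 0, so (I - K) y = y and x = y is a particular solution; the full solution set is the line x = y + c·u = y + c·(1, 1, 3, -2), c ∈ C.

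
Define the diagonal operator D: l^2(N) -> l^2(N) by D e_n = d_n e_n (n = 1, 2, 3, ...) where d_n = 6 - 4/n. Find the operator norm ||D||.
||D|| = 6

For a diagonal operator on l^2 with entries d_n, ||D|| = sup_n |d_n|. Here d_1 = 2, d_2 = 4, ..., and d_n = 6 - 4/n increases monotonically toward 6. All terms lie in [2, 6), so |d_n| = d_n and the supremum is the limit 6, which is not attained by any individual d_n. Hence ||D|| = 6.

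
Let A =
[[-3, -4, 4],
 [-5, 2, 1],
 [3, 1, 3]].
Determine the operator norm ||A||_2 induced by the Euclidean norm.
||A||_2 ≈ 7.0104 (= sqrt(largest eigenvalue of A^T A))

||A||_2 = sigma_max(A) = sqrt(lambda_max(A^T A)). Form the symmetric matrix M = A^T A =
[[43, 5, -8],
 [5, 21, -11],
 [-8, -11, 26]].
Its characteristic polynomial (trace, sum of principal 2x2 minors, determinant of M give the coefficients) is
  p(λ) = det(λ I - M) = λ^3 - 90λ^2 + 2357λ - 17161.
No integer candidate from the rational root theorem (±divisors of 17161) is a root, so the roots are irrational. The cubic discriminant is Δ = 155922601 > 0, so there are three distinct real roots. p(12) = -109 and p(13) = 467 have opposite signs, so a root lies in (12, 13); Newton's method refines it to λ ≈ 12.1759. p(28) = 227 and p(29) = -109 have opposite signs, so a root lies in (28, 29); Newton's method refines it to λ ≈ 28.6784. p(49) = -109 and p(50) = 689 have opposite signs, so a root lies in (49, 50); Newton's method refines it to λ ≈ 49.1457. Check (Vieta): the three roots sum to 90, matching tr M = 90.
So the eigenvalues of A^T A are ≈ 12.1759, 28.6784, 49.1457 (all ≥ 0, as they must be for A^T A). The largest is λ_max ≈ 49.1457, hence ||A||_2 = sqrt(λ_max) ≈ 7.0104.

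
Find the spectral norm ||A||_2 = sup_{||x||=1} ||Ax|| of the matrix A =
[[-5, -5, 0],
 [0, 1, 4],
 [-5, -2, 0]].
||A||_2 ≈ 8.7462 (= sqrt(largest eigenvalue of A^T A))

||A||_2 = sigma_max(A) = sqrt(lambda_max(A^T A)). Form the symmetric matrix M = A^T A =
[[50, 35, 0],
 [35, 30, 4],
 [0, 4, 16]].
Its characteristic polynomial (trace, sum of principal 2x2 minors, determinant of M give the coefficients) is
  p(λ) = det(λ I - M) = λ^3 - 96λ^2 + 1539λ - 3600.
No integer candidate from the rational root theorem (±divisors of 3600) is a root, so the roots are irrational. The cubic discriminant is Δ = 3731367060 > 0, so there are three distinct real roots. p(2) = -898 and p(3) = 180 have opposite signs, so a root lies in (2, 3); Newton's method refines it to λ ≈ 2.821. p(16) = 544 and p(17) = -268 have opposite signs, so a root lies in (16, 17); Newton's method refines it to λ ≈ 16.6823. p(76) = -2156 and p(77) = 2252 have opposite signs, so a root lies in (76, 77); Newton's method refines it to λ ≈ 76.4967. Check (Vieta): the three roots sum to 96, matching tr M = 96.
So the eigenvalues of A^T A are ≈ 2.821, 16.6823, 76.4967 (all ≥ 0, as they must be for A^T A). The largest is λ_max ≈ 76.4967, hence ||A||_2 = sqrt(λ_max) ≈ 8.7462.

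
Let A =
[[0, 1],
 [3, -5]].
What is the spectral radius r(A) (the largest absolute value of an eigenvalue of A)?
r(A) = (5 + sqrt(37))/2 ≈ 5.5414

The eigenvalues of A are the roots of its characteristic polynomial. With M = A (coefficients from the trace and determinant):
  p(λ) = det(λ I - M) = λ^2 + 5λ - 3.
For λ^2 + 5λ - 3 the discriminant is 37. It is nonnegative but not a perfect square, so the roots are real and irrational: λ = (-5 ± sqrt(37))/2 ≈ 0.5414, -5.5414.
Thus the eigenvalues (to 4 decimals) are 0.5414 (modulus 0.5414); -5.5414 (modulus 5.5414). The spectral radius is the largest modulus: r(A) = (5 + sqrt(37))/2 ≈ 5.5414. (Cross-check: r(A) ≤ ||A||_2 ≈ 5.8941; equality holds whenever A is normal, though it can also hold for some non-normal A.)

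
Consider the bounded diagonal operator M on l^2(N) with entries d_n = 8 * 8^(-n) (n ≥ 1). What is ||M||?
||M|| = 1 (attained at n = 1)

For M diagonal, ||M|| = sup_n |d_n|. The sequence d_n = 8 * 8^(-n) is positive and strictly decreasing (ratio 8^(-1) < 1), so the supremum is d_1 = 8/8 = 1. Hence ||M|| = 1.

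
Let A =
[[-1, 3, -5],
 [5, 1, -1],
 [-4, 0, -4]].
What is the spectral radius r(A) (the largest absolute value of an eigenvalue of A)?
r(A) ≈ 7.7226

The eigenvalues of A are the roots of its characteristic polynomial. With M = A (coefficients from the trace, the sum of principal 2x2 minors, and det A):
  p(λ) = det(λ I - M) = λ^3 + 4λ^2 - 36λ - 56.
No integer candidate from the rational root theorem (±divisors of 56) is a root, so the roots are irrational. The cubic discriminant is Δ = 282176 > 0, so there are three distinct real roots. p(-8) = -24 and p(-7) = 49 have opposite signs, so a root lies in (-8, -7); Newton's method refines it to λ ≈ -7.7226. p(-2) = 24 and p(-1) = -17 have opposite signs, so a root lies in (-2, -1); Newton's method refines it to λ ≈ -1.4122. p(5) = -11 and p(6) = 88 have opposite signs, so a root lies in (5, 6); Newton's method refines it to λ ≈ 5.1348. Check (Vieta): the three roots sum to -4, matching tr M = -4.
Thus the eigenvalues (to 4 decimals) are -7.7226 (modulus 7.7226); -1.4122 (modulus 1.4122); 5.1348 (modulus 5.1348). The spectral radius is the largest modulus: r(A) ≈ 7.7226. (Cross-check: r(A) ≤ ||A||_2 ≈ 7.7562; equality holds whenever A is normal, though it can also hold for some non-normal A.)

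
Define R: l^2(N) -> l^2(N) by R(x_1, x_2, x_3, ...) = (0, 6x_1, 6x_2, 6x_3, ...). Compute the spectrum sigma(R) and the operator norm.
sigma(R) = closed disk {z in C : |z| ≤ 6}; ||R|| = 6

Note R = 6·U where U is the unit right shift (U x)_k = x_{k-1} (with x_0 := 0); so ||R|| = 6||U|| and sigma(R) = 6·sigma(U). ||R x||^2 = sum_{k≥1} |6x_k|^2 = 36||x||^2, so ||R|| = 6 and sigma(R) ⊂ {|z| ≤ 6}. For any |lambda| < 6, the equation (R - lambda I) x = 0 forces x_1 = 0, then 6x_k = lambda x_{k+1} ⇒ x = 0, so R has no eigenvalues. But (R - lambda I) is not surjective for |lambda| < 6: solving (R - lambda I) x = e_1 would require x_n proportional to (lambda/6)^(-n), which is not in l^2. So every |lambda| < 6 lies in the residual spectrum. The boundary |lambda| = 6 is in the approximate point spectrum (the spectrum is closed). Hence sigma(R) is the closed disk of radius 6.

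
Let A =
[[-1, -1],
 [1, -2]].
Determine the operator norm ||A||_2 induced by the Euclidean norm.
||A||_2 = sqrt((7 + sqrt(13))/2) ≈ 2.3028 (= sqrt(largest eigenvalue of A^T A))

||A||_2 = sigma_max(A) = sqrt(lambda_max(A^T A)). Form the symmetric matrix M = A^T A =
[[2, -1],
 [-1, 5]].
Its characteristic polynomial (trace, determinant of M give the coefficients) is
  p(λ) = det(λ I - M) = λ^2 - 7λ + 9.
For λ^2 - 7λ + 9 the discriminant is 13. It is nonnegative but not a perfect square, so the roots are real and irrational: λ = (7 ± sqrt(13))/2 ≈ 5.3028, 1.6972.
So the eigenvalues of A^T A are ≈ 1.6972, 5.3028 (all ≥ 0, as they must be for A^T A). The largest is λ_max = (7 + sqrt(13))/2 ≈ 5.3028, hence ||A||_2 = sqrt(λ_max) = sqrt((7 + sqrt(13))/2) ≈ 2.3028.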